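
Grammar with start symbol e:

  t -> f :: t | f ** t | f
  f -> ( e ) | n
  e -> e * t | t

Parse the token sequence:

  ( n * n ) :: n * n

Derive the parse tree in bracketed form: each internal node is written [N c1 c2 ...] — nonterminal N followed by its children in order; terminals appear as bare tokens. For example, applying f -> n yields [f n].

e
e * t
t * t
f :: t * t
( e ) :: t * t
( e * t ) :: t * t
( t * t ) :: t * t
( f * t ) :: t * t
( n * t ) :: t * t
( n * f ) :: t * t
( n * n ) :: t * t
( n * n ) :: f * t
( n * n ) :: n * t
( n * n ) :: n * f
( n * n ) :: n * n

[e [e [t [f ( [e [e [t [f n]]] * [t [f n]]] )] :: [t [f n]]]] * [t [f n]]]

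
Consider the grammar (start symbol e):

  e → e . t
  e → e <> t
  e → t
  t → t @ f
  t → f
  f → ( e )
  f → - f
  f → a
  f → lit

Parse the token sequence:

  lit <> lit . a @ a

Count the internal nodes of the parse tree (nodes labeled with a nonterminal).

11

[e [e [e [t [f lit]]] <> [t [f lit]]] . [t [t [f a]] @ [f a]]]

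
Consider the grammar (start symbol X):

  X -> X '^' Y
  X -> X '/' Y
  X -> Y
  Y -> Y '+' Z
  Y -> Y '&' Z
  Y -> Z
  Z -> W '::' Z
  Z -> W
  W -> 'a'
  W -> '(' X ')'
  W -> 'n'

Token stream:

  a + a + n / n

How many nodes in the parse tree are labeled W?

4

[X [X [Y [Y [Y [Z [W a]]] + [Z [W a]]] + [Z [W n]]]] / [Y [Z [W n]]]]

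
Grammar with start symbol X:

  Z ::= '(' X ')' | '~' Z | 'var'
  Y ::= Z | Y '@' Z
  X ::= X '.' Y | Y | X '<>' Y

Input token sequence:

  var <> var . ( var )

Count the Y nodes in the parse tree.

[X [X [X [Y [Z var]]] <> [Y [Z var]]] . [Y [Z ( [X [Y [Z var]]] )]]]

4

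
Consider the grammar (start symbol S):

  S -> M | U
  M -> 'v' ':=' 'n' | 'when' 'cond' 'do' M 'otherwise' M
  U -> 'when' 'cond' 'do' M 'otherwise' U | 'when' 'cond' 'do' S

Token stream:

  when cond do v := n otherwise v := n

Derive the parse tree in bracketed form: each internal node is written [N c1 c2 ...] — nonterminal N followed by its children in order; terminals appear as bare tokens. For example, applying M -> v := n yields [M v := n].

S
M
when cond do M otherwise M
when cond do v := n otherwise M
when cond do v := n otherwise v := n

[S [M when cond do [M v := n] otherwise [M v := n]]]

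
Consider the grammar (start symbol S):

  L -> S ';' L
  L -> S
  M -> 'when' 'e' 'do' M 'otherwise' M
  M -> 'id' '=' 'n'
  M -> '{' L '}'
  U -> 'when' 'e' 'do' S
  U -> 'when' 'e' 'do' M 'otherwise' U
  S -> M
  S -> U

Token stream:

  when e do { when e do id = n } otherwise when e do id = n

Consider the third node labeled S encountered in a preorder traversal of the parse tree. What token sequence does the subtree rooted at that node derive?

id = n

[S [U when e do [M { [L [S [U when e do [S [M id = n]]]]] }] otherwise [U when e do [S [M id = n]]]]]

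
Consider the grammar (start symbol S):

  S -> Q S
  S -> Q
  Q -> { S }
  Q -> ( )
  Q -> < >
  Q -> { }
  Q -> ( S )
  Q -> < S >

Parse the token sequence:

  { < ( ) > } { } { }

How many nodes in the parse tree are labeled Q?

[S [Q { [S [Q < [S [Q ( )]] >]] }] [S [Q { }] [S [Q { }]]]]

5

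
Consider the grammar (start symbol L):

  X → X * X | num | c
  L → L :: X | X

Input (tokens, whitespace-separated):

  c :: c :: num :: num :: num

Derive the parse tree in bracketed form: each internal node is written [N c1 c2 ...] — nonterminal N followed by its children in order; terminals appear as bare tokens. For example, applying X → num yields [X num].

L
L :: X
L :: X :: X
L :: X :: X :: X
L :: X :: X :: X :: X
X :: X :: X :: X :: X
c :: X :: X :: X :: X
c :: c :: X :: X :: X
c :: c :: num :: X :: X
c :: c :: num :: num :: X
c :: c :: num :: num :: num

[L [L [L [L [L [X c]] :: [X c]] :: [X num]] :: [X num]] :: [X num]]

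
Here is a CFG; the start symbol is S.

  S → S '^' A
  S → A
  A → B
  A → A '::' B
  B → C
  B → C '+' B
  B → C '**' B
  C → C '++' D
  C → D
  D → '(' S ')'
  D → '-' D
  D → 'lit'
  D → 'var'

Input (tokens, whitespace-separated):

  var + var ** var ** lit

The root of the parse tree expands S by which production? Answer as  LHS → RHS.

S → A

[S [A [B [C [D var]] + [B [C [D var]] ** [B [C [D var]] ** [B [C [D lit]]]]]]]]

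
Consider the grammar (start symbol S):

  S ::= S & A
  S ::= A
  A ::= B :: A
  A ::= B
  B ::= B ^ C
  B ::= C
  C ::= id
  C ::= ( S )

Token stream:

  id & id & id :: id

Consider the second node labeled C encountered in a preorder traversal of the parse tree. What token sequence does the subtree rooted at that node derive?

id

[S [S [S [A [B [C id]]]] & [A [B [C id]]]] & [A [B [C id]] :: [A [B [C id]]]]]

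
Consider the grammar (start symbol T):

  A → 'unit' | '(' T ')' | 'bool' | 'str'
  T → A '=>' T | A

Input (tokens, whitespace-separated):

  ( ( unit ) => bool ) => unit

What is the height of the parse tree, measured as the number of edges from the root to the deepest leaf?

[T [A ( [T [A ( [T [A unit]] )] => [T [A bool]]] )] => [T [A unit]]]

6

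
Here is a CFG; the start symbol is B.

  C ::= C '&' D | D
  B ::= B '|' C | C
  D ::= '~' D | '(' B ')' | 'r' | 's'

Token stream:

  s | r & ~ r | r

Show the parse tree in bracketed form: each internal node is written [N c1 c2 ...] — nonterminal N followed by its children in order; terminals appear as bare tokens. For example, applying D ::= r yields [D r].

[B [B [B [C [D s]]] | [C [C [D r]] & [D ~ [D r]]]] | [C [D r]]]

B
B | C
B | C | C
C | C | C
D | C | C
s | C | C
s | C & D | C
s | D & D | C
s | r & D | C
s | r & ~ D | C
s | r & ~ r | C
s | r & ~ r | D
s | r & ~ r | r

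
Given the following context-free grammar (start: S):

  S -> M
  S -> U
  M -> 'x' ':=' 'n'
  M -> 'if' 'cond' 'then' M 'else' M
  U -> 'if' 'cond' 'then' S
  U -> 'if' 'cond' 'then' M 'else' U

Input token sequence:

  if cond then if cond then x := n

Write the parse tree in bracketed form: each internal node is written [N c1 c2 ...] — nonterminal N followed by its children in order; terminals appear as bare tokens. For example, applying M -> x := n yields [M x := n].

[S [U if cond then [S [U if cond then [S [M x := n]]]]]]

S
U
if cond then S
if cond then U
if cond then if cond then S
if cond then if cond then M
if cond then if cond then x := n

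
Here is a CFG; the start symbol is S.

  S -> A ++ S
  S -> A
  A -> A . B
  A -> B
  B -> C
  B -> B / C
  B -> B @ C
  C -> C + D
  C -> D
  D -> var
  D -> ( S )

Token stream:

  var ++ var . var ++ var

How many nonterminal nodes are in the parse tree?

[S [A [B [C [D var]]]] ++ [S [A [A [B [C [D var]]]] . [B [C [D var]]]] ++ [S [A [B [C [D var]]]]]]]

19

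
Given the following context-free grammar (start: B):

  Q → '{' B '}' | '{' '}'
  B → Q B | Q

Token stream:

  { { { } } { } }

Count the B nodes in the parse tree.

[B [Q { [B [Q { [B [Q { }]] }] [B [Q { }]]] }]]

4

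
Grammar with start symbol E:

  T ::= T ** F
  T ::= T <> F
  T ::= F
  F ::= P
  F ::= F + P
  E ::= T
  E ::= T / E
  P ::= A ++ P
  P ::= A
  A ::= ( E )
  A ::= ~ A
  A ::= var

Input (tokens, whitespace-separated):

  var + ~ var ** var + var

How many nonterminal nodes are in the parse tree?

[E [T [T [F [F [P [A var]]] + [P [A ~ [A var]]]]] ** [F [F [P [A var]]] + [P [A var]]]]]

16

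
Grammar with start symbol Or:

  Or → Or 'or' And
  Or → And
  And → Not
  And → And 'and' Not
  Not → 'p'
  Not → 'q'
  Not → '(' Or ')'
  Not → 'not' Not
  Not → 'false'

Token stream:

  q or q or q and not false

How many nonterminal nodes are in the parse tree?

12

[Or [Or [Or [And [Not q]]] or [And [Not q]]] or [And [And [Not q]] and [Not not [Not false]]]]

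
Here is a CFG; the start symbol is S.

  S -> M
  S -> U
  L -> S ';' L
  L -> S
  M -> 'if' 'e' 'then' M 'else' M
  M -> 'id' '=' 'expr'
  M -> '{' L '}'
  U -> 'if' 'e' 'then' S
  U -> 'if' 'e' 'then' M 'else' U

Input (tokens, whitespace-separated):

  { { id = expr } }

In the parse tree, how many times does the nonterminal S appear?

[S [M { [L [S [M { [L [S [M id = expr]]] }]]] }]]

3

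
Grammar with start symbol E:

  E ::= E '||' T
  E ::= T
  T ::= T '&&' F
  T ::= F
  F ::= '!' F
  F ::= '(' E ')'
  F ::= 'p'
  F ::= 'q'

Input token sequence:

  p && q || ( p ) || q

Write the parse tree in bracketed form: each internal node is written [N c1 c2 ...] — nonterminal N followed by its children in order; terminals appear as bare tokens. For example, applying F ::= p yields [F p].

[E [E [E [T [T [F p]] && [F q]]] || [T [F ( [E [T [F p]]] )]]] || [T [F q]]]

E
E || T
E || T || T
T || T || T
T && F || T || T
F && F || T || T
p && F || T || T
p && q || T || T
p && q || F || T
p && q || ( E ) || T
p && q || ( T ) || T
p && q || ( F ) || T
p && q || ( p ) || T
p && q || ( p ) || F
p && q || ( p ) || q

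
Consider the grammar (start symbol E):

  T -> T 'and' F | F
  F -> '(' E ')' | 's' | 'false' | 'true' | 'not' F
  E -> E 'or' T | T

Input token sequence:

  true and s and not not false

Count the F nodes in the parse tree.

[E [T [T [T [F true]] and [F s]] and [F not [F not [F false]]]]]

5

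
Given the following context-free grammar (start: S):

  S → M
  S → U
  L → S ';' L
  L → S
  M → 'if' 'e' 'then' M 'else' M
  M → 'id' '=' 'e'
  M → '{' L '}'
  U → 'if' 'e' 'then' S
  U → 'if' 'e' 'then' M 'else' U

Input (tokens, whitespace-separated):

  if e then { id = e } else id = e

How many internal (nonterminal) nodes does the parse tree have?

7

[S [M if e then [M { [L [S [M id = e]]] }] else [M id = e]]]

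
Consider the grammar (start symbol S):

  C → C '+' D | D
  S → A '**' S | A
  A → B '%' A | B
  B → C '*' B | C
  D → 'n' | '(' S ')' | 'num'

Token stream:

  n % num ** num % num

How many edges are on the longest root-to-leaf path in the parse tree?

[S [A [B [C [D n]]] % [A [B [C [D num]]]]] ** [S [A [B [C [D num]]] % [A [B [C [D num]]]]]]]

7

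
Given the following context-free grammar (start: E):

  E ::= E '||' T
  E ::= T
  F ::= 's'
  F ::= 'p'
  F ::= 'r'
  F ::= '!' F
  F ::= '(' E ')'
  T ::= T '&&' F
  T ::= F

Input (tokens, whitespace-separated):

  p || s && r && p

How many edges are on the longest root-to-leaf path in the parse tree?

5

[E [E [T [F p]]] || [T [T [T [F s]] && [F r]] && [F p]]]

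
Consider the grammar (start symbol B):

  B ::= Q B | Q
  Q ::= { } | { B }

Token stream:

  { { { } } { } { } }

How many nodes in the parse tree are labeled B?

5

[B [Q { [B [Q { [B [Q { }]] }] [B [Q { }] [B [Q { }]]]] }]]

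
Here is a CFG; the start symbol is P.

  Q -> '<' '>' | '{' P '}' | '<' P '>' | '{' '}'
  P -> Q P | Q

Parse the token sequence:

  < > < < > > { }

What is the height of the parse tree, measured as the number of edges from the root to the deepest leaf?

5

[P [Q < >] [P [Q < [P [Q < >]] >] [P [Q { }]]]]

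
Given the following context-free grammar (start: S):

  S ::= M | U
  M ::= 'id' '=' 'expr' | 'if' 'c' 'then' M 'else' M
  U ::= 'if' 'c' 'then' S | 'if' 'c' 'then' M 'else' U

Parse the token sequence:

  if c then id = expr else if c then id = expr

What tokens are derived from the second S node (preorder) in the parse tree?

id = expr

[S [U if c then [M id = expr] else [U if c then [S [M id = expr]]]]]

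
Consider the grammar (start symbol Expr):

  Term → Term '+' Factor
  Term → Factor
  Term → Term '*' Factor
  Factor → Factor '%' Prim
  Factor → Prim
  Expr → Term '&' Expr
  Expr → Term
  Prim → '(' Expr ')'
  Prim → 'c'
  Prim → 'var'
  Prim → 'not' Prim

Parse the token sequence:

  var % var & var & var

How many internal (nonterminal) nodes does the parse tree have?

[Expr [Term [Factor [Factor [Prim var]] % [Prim var]]] & [Expr [Term [Factor [Prim var]]] & [Expr [Term [Factor [Prim var]]]]]]

14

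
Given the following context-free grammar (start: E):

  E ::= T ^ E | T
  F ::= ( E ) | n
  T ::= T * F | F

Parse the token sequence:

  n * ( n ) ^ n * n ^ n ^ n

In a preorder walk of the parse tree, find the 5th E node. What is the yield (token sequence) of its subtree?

n

[E [T [T [F n]] * [F ( [E [T [F n]]] )]] ^ [E [T [T [F n]] * [F n]] ^ [E [T [F n]] ^ [E [T [F n]]]]]]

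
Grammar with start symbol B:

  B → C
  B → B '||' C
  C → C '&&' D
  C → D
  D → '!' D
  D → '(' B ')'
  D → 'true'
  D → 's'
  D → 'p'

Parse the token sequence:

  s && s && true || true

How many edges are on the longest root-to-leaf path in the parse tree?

[B [B [C [C [C [D s]] && [D s]] && [D true]]] || [C [D true]]]

6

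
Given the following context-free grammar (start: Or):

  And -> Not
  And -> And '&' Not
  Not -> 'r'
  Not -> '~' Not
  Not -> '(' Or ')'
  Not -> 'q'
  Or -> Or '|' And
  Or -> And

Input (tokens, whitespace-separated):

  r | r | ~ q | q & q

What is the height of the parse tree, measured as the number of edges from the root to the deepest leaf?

[Or [Or [Or [Or [And [Not r]]] | [And [Not r]]] | [And [Not ~ [Not q]]]] | [And [And [Not q]] & [Not q]]]

6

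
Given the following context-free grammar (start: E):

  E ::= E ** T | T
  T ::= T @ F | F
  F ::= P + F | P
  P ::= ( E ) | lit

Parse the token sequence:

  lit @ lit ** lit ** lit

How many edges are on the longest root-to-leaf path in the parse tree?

[E [E [E [T [T [F [P lit]]] @ [F [P lit]]]] ** [T [F [P lit]]]] ** [T [F [P lit]]]]

7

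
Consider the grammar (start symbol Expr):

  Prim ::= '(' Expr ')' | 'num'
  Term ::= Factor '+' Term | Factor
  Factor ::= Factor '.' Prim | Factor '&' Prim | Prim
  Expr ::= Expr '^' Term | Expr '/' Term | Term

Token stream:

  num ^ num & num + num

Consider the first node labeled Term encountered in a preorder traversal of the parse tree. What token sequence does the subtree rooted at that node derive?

num

[Expr [Expr [Term [Factor [Prim num]]]] ^ [Term [Factor [Factor [Prim num]] & [Prim num]] + [Term [Factor [Prim num]]]]]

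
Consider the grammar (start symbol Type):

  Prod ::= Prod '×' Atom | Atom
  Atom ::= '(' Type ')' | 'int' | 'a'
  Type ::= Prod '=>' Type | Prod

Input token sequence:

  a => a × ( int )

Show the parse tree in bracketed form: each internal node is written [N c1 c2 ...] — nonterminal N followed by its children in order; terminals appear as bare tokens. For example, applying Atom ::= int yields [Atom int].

Type
Prod => Type
Atom => Type
a => Type
a => Prod
a => Prod × Atom
a => Atom × Atom
a => a × Atom
a => a × ( Type )
a => a × ( Prod )
a => a × ( Atom )
a => a × ( int )

[Type [Prod [Atom a]] => [Type [Prod [Prod [Atom a]] × [Atom ( [Type [Prod [Atom int]]] )]]]]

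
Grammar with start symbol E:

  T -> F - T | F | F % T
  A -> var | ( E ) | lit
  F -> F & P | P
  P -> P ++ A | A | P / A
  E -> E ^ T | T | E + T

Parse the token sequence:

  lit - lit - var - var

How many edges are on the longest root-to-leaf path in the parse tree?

8

[E [T [F [P [A lit]]] - [T [F [P [A lit]]] - [T [F [P [A var]]] - [T [F [P [A var]]]]]]]]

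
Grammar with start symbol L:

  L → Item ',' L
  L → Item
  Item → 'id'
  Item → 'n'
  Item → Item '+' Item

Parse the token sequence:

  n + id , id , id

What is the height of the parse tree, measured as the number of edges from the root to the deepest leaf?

[L [Item [Item n] + [Item id]] , [L [Item id] , [L [Item id]]]]

4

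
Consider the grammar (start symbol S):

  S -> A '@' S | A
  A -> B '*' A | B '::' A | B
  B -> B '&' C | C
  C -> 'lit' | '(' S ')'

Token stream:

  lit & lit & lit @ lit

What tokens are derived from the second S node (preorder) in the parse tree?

lit

[S [A [B [B [B [C lit]] & [C lit]] & [C lit]]] @ [S [A [B [C lit]]]]]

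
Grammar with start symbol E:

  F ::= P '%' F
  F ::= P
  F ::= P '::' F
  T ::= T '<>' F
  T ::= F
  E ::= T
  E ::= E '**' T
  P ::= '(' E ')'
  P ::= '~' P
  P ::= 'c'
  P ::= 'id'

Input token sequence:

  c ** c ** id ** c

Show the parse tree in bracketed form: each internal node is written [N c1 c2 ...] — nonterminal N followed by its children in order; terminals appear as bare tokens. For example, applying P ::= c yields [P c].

E
E ** T
E ** T ** T
E ** T ** T ** T
T ** T ** T ** T
F ** T ** T ** T
P ** T ** T ** T
c ** T ** T ** T
c ** F ** T ** T
c ** P ** T ** T
c ** c ** T ** T
c ** c ** F ** T
c ** c ** P ** T
c ** c ** id ** T
c ** c ** id ** F
c ** c ** id ** P
c ** c ** id ** c

[E [E [E [E [T [F [P c]]]] ** [T [F [P c]]]] ** [T [F [P id]]]] ** [T [F [P c]]]]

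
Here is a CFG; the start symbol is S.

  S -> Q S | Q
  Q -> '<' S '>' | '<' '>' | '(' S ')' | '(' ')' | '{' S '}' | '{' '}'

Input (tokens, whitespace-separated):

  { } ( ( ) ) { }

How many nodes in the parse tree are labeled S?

[S [Q { }] [S [Q ( [S [Q ( )]] )] [S [Q { }]]]]

4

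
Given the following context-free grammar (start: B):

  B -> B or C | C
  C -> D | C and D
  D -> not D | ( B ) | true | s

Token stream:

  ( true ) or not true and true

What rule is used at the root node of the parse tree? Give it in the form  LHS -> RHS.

[B [B [C [D ( [B [C [D true]]] )]]] or [C [C [D not [D true]]] and [D true]]]

B -> B or C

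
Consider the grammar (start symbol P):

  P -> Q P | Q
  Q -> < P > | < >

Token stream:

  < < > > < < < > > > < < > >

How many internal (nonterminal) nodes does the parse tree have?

[P [Q < [P [Q < >]] >] [P [Q < [P [Q < [P [Q < >]] >]] >] [P [Q < [P [Q < >]] >]]]]

14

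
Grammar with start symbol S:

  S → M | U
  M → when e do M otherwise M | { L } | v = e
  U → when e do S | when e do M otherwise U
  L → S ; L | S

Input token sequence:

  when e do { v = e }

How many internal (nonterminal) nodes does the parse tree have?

7

[S [U when e do [S [M { [L [S [M v = e]]] }]]]]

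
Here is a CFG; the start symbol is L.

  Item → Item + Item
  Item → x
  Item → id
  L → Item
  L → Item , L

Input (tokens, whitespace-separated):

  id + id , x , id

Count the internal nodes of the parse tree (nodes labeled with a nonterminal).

8

[L [Item [Item id] + [Item id]] , [L [Item x] , [L [Item id]]]]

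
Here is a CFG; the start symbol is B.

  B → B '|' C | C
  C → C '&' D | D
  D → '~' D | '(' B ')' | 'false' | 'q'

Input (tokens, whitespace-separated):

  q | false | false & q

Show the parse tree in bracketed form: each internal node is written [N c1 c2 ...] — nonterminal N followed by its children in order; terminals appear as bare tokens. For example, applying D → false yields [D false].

B
B | C
B | C | C
C | C | C
D | C | C
q | C | C
q | D | C
q | false | C
q | false | C & D
q | false | D & D
q | false | false & D
q | false | false & q

[B [B [B [C [D q]]] | [C [D false]]] | [C [C [D false]] & [D q]]]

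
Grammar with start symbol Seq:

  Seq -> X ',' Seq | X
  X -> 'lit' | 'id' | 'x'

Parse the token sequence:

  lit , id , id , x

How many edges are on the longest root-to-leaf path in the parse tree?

[Seq [X lit] , [Seq [X id] , [Seq [X id] , [Seq [X x]]]]]

5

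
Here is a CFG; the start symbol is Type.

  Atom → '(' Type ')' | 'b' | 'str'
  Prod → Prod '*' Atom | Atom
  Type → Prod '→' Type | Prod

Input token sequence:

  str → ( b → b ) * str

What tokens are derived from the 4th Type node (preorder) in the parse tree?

b

[Type [Prod [Atom str]] → [Type [Prod [Prod [Atom ( [Type [Prod [Atom b]] → [Type [Prod [Atom b]]]] )]] * [Atom str]]]]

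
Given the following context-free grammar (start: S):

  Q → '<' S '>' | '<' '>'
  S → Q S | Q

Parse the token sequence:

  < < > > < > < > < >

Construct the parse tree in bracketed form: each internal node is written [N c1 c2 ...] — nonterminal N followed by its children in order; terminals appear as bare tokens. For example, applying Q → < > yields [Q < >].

[S [Q < [S [Q < >]] >] [S [Q < >] [S [Q < >] [S [Q < >]]]]]

S
Q S
< S > S
< Q > S
< < > > S
< < > > Q S
< < > > < > S
< < > > < > Q S
< < > > < > < > S
< < > > < > < > Q
< < > > < > < > < >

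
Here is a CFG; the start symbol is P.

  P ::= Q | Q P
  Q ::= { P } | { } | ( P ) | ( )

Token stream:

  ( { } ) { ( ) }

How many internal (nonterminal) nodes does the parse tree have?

[P [Q ( [P [Q { }]] )] [P [Q { [P [Q ( )]] }]]]

8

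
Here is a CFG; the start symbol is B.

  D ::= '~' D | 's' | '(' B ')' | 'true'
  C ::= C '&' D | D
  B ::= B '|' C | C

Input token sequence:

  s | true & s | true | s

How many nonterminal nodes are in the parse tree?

[B [B [B [B [C [D s]]] | [C [C [D true]] & [D s]]] | [C [D true]]] | [C [D s]]]

14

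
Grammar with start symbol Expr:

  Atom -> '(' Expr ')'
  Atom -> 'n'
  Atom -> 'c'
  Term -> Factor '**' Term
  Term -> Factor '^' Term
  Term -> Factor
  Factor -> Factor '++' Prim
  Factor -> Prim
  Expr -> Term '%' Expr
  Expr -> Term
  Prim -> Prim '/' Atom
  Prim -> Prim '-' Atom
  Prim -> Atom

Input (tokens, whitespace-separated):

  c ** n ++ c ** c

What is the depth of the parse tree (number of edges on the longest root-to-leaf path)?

7

[Expr [Term [Factor [Prim [Atom c]]] ** [Term [Factor [Factor [Prim [Atom n]]] ++ [Prim [Atom c]]] ** [Term [Factor [Prim [Atom c]]]]]]]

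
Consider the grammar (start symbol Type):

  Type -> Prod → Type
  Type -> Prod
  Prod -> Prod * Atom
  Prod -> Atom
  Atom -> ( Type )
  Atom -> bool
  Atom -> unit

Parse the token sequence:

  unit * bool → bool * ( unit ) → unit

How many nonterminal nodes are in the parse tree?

16

[Type [Prod [Prod [Atom unit]] * [Atom bool]] → [Type [Prod [Prod [Atom bool]] * [Atom ( [Type [Prod [Atom unit]]] )]] → [Type [Prod [Atom unit]]]]]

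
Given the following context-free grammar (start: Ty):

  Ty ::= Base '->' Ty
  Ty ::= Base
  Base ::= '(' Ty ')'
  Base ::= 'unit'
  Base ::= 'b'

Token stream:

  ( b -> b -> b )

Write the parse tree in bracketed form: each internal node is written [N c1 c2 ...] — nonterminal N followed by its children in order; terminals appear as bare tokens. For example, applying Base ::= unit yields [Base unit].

Ty
Base
( Ty )
( Base -> Ty )
( b -> Ty )
( b -> Base -> Ty )
( b -> b -> Ty )
( b -> b -> Base )
( b -> b -> b )

[Ty [Base ( [Ty [Base b] -> [Ty [Base b] -> [Ty [Base b]]]] )]]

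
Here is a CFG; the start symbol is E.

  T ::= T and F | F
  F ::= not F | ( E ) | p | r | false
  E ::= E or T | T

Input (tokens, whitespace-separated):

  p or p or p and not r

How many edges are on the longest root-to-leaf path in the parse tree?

5

[E [E [E [T [F p]]] or [T [F p]]] or [T [T [F p]] and [F not [F r]]]]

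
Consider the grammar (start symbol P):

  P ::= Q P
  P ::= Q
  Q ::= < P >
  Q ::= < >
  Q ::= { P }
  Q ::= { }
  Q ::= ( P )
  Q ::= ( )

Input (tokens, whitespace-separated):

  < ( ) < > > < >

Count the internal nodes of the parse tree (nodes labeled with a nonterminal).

8

[P [Q < [P [Q ( )] [P [Q < >]]] >] [P [Q < >]]]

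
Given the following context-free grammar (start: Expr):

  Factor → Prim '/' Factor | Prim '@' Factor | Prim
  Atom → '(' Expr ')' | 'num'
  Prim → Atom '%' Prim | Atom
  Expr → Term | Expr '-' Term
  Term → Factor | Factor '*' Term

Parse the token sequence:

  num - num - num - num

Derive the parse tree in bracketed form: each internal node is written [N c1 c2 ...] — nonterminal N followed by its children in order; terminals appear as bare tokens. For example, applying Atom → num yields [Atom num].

Expr
Expr - Term
Expr - Term - Term
Expr - Term - Term - Term
Term - Term - Term - Term
Factor - Term - Term - Term
Prim - Term - Term - Term
Atom - Term - Term - Term
num - Term - Term - Term
num - Factor - Term - Term
num - Prim - Term - Term
num - Atom - Term - Term
num - num - Term - Term
num - num - Factor - Term
num - num - Prim - Term
num - num - Atom - Term
num - num - num - Term
num - num - num - Factor
num - num - num - Prim
num - num - num - Atom
num - num - num - num

[Expr [Expr [Expr [Expr [Term [Factor [Prim [Atom num]]]]] - [Term [Factor [Prim [Atom num]]]]] - [Term [Factor [Prim [Atom num]]]]] - [Term [Factor [Prim [Atom num]]]]]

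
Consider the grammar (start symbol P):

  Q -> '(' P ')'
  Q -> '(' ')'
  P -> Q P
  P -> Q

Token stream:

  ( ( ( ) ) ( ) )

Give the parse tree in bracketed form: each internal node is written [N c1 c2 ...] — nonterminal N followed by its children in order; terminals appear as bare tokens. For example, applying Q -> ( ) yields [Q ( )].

P
Q
( P )
( Q P )
( ( P ) P )
( ( Q ) P )
( ( ( ) ) P )
( ( ( ) ) Q )
( ( ( ) ) ( ) )

[P [Q ( [P [Q ( [P [Q ( )]] )] [P [Q ( )]]] )]]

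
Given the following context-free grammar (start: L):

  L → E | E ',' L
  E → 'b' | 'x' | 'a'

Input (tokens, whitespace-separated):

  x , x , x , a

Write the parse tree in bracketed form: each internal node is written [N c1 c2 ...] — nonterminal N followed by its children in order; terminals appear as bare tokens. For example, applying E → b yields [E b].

L
E , L
x , L
x , E , L
x , x , L
x , x , E , L
x , x , x , L
x , x , x , E
x , x , x , a

[L [E x] , [L [E x] , [L [E x] , [L [E a]]]]]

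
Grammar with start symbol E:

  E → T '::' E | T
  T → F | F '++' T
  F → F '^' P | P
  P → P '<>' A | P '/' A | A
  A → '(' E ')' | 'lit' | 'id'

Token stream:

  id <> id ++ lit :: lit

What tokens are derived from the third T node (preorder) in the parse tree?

[E [T [F [P [P [A id]] <> [A id]]] ++ [T [F [P [A lit]]]]] :: [E [T [F [P [A lit]]]]]]

lit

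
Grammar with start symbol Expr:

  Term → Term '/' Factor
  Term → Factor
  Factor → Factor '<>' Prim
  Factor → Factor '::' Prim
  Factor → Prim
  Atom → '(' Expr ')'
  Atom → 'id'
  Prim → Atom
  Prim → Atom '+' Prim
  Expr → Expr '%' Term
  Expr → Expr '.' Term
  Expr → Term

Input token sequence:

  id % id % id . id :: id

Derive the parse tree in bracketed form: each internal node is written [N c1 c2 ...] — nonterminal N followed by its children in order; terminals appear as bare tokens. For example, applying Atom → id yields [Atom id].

[Expr [Expr [Expr [Expr [Term [Factor [Prim [Atom id]]]]] % [Term [Factor [Prim [Atom id]]]]] % [Term [Factor [Prim [Atom id]]]]] . [Term [Factor [Factor [Prim [Atom id]]] :: [Prim [Atom id]]]]]

Expr
Expr . Term
Expr % Term . Term
Expr % Term % Term . Term
Term % Term % Term . Term
Factor % Term % Term . Term
Prim % Term % Term . Term
Atom % Term % Term . Term
id % Term % Term . Term
id % Factor % Term . Term
id % Prim % Term . Term
id % Atom % Term . Term
id % id % Term . Term
id % id % Factor . Term
id % id % Prim . Term
id % id % Atom . Term
id % id % id . Term
id % id % id . Factor
id % id % id . Factor :: Prim
id % id % id . Prim :: Prim
id % id % id . Atom :: Prim
id % id % id . id :: Prim
id % id % id . id :: Atom
id % id % id . id :: id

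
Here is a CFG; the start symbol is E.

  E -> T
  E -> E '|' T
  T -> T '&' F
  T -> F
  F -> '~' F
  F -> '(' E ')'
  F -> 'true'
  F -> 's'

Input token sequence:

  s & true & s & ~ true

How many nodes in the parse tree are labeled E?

[E [T [T [T [T [F s]] & [F true]] & [F s]] & [F ~ [F true]]]]

1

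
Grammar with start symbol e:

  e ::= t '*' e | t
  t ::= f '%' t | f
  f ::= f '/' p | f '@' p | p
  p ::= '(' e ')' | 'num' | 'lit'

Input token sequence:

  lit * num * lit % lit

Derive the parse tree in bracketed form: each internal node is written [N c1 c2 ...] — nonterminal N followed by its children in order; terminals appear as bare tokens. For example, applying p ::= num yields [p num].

[e [t [f [p lit]]] * [e [t [f [p num]]] * [e [t [f [p lit]] % [t [f [p lit]]]]]]]

e
t * e
f * e
p * e
lit * e
lit * t * e
lit * f * e
lit * p * e
lit * num * e
lit * num * t
lit * num * f % t
lit * num * p % t
lit * num * lit % t
lit * num * lit % f
lit * num * lit % p
lit * num * lit % lit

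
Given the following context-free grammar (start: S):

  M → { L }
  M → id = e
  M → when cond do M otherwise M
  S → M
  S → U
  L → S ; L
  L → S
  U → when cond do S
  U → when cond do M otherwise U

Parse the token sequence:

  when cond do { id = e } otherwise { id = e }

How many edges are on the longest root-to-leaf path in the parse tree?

6

[S [M when cond do [M { [L [S [M id = e]]] }] otherwise [M { [L [S [M id = e]]] }]]]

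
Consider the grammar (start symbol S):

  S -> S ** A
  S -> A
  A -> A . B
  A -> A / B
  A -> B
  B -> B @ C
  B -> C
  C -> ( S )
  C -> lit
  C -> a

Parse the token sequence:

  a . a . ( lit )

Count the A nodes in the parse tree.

[S [A [A [A [B [C a]]] . [B [C a]]] . [B [C ( [S [A [B [C lit]]]] )]]]]

4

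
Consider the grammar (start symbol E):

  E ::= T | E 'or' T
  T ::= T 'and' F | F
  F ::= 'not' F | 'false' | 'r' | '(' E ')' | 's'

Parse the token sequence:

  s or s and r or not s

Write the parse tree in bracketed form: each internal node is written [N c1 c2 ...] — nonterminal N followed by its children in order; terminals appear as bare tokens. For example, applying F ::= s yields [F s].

[E [E [E [T [F s]]] or [T [T [F s]] and [F r]]] or [T [F not [F s]]]]

E
E or T
E or T or T
T or T or T
F or T or T
s or T or T
s or T and F or T
s or F and F or T
s or s and F or T
s or s and r or T
s or s and r or F
s or s and r or not F
s or s and r or not s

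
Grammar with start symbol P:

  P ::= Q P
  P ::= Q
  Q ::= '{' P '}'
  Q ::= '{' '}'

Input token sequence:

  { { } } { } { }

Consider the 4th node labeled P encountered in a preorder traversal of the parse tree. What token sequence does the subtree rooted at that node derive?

[P [Q { [P [Q { }]] }] [P [Q { }] [P [Q { }]]]]

{ }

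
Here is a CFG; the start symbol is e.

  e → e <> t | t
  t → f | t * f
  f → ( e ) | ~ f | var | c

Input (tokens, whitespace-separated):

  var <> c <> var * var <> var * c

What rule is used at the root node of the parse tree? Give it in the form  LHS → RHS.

e → e <> t

[e [e [e [e [t [f var]]] <> [t [f c]]] <> [t [t [f var]] * [f var]]] <> [t [t [f var]] * [f c]]]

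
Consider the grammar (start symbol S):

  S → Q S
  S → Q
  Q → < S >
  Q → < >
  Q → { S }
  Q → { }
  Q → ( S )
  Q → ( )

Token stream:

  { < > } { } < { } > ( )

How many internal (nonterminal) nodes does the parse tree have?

[S [Q { [S [Q < >]] }] [S [Q { }] [S [Q < [S [Q { }]] >] [S [Q ( )]]]]]

12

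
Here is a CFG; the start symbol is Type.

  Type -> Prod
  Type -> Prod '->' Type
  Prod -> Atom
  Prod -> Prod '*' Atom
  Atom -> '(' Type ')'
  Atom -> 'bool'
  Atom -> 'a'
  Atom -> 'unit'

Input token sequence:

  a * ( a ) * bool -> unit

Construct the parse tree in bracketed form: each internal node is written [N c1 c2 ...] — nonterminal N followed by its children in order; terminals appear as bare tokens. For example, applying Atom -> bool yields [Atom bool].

[Type [Prod [Prod [Prod [Atom a]] * [Atom ( [Type [Prod [Atom a]]] )]] * [Atom bool]] -> [Type [Prod [Atom unit]]]]

Type
Prod -> Type
Prod * Atom -> Type
Prod * Atom * Atom -> Type
Atom * Atom * Atom -> Type
a * Atom * Atom -> Type
a * ( Type ) * Atom -> Type
a * ( Prod ) * Atom -> Type
a * ( Atom ) * Atom -> Type
a * ( a ) * Atom -> Type
a * ( a ) * bool -> Type
a * ( a ) * bool -> Prod
a * ( a ) * bool -> Atom
a * ( a ) * bool -> unit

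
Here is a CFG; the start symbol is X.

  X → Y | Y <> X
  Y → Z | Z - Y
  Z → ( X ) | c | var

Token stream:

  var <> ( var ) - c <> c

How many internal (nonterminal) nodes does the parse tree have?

[X [Y [Z var]] <> [X [Y [Z ( [X [Y [Z var]]] )] - [Y [Z c]]] <> [X [Y [Z c]]]]]

14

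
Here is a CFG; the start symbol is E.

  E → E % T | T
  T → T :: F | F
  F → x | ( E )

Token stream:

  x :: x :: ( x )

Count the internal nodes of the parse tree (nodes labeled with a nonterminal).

10

[E [T [T [T [F x]] :: [F x]] :: [F ( [E [T [F x]]] )]]]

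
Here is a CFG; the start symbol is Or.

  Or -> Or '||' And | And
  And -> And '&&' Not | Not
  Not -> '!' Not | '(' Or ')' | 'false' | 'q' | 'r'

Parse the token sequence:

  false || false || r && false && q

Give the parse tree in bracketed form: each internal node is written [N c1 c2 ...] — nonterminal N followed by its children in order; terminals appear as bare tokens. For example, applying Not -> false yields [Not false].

[Or [Or [Or [And [Not false]]] || [And [Not false]]] || [And [And [And [Not r]] && [Not false]] && [Not q]]]

Or
Or || And
Or || And || And
And || And || And
Not || And || And
false || And || And
false || Not || And
false || false || And
false || false || And && Not
false || false || And && Not && Not
false || false || Not && Not && Not
false || false || r && Not && Not
false || false || r && false && Not
false || false || r && false && q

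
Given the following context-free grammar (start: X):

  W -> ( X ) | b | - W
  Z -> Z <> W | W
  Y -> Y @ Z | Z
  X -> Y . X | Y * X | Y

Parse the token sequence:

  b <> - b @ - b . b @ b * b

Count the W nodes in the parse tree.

8

[X [Y [Y [Z [Z [W b]] <> [W - [W b]]]] @ [Z [W - [W b]]]] . [X [Y [Y [Z [W b]]] @ [Z [W b]]] * [X [Y [Z [W b]]]]]]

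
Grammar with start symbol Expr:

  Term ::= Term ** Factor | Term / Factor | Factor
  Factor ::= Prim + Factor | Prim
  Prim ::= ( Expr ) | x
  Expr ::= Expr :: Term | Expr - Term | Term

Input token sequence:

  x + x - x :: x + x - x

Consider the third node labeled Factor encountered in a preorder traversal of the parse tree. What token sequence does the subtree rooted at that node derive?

[Expr [Expr [Expr [Expr [Term [Factor [Prim x] + [Factor [Prim x]]]]] - [Term [Factor [Prim x]]]] :: [Term [Factor [Prim x] + [Factor [Prim x]]]]] - [Term [Factor [Prim x]]]]

x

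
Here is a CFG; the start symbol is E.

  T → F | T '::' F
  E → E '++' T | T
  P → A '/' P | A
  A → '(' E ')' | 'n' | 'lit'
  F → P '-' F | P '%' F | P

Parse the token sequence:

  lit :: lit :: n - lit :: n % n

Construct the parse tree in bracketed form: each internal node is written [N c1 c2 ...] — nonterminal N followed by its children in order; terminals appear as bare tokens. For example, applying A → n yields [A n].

E
T
T :: F
T :: F :: F
T :: F :: F :: F
F :: F :: F :: F
P :: F :: F :: F
A :: F :: F :: F
lit :: F :: F :: F
lit :: P :: F :: F
lit :: A :: F :: F
lit :: lit :: F :: F
lit :: lit :: P - F :: F
lit :: lit :: A - F :: F
lit :: lit :: n - F :: F
lit :: lit :: n - P :: F
lit :: lit :: n - A :: F
lit :: lit :: n - lit :: F
lit :: lit :: n - lit :: P % F
lit :: lit :: n - lit :: A % F
lit :: lit :: n - lit :: n % F
lit :: lit :: n - lit :: n % P
lit :: lit :: n - lit :: n % A
lit :: lit :: n - lit :: n % n

[E [T [T [T [T [F [P [A lit]]]] :: [F [P [A lit]]]] :: [F [P [A n]] - [F [P [A lit]]]]] :: [F [P [A n]] % [F [P [A n]]]]]]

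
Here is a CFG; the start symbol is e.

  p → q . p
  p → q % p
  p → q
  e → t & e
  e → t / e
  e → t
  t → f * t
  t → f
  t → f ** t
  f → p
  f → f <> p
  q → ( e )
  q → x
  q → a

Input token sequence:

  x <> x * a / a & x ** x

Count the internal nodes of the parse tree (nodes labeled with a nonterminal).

26

[e [t [f [f [p [q x]]] <> [p [q x]]] * [t [f [p [q a]]]]] / [e [t [f [p [q a]]]] & [e [t [f [p [q x]]] ** [t [f [p [q x]]]]]]]]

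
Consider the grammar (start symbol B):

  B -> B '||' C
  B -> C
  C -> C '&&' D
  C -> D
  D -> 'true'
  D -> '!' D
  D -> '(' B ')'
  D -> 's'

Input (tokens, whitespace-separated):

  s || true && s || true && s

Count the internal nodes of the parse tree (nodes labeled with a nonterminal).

13

[B [B [B [C [D s]]] || [C [C [D true]] && [D s]]] || [C [C [D true]] && [D s]]]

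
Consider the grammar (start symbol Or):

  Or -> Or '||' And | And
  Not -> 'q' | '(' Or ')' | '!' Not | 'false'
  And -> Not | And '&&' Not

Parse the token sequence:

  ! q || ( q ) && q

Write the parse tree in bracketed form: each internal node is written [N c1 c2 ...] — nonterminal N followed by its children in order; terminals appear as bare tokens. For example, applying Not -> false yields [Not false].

[Or [Or [And [Not ! [Not q]]]] || [And [And [Not ( [Or [And [Not q]]] )]] && [Not q]]]

Or
Or || And
And || And
Not || And
! Not || And
! q || And
! q || And && Not
! q || Not && Not
! q || ( Or ) && Not
! q || ( And ) && Not
! q || ( Not ) && Not
! q || ( q ) && Not
! q || ( q ) && q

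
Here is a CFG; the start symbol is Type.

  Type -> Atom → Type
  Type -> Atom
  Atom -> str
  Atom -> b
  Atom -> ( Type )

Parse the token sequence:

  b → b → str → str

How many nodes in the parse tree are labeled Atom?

[Type [Atom b] → [Type [Atom b] → [Type [Atom str] → [Type [Atom str]]]]]

4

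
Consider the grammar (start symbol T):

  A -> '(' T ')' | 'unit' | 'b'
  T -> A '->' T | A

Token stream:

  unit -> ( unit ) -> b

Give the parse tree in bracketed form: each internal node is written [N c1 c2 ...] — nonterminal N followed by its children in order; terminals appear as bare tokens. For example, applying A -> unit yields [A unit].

T
A -> T
unit -> T
unit -> A -> T
unit -> ( T ) -> T
unit -> ( A ) -> T
unit -> ( unit ) -> T
unit -> ( unit ) -> A
unit -> ( unit ) -> b

[T [A unit] -> [T [A ( [T [A unit]] )] -> [T [A b]]]]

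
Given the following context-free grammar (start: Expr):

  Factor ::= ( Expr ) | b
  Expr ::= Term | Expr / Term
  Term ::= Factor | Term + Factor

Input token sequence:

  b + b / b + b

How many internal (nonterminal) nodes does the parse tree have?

10

[Expr [Expr [Term [Term [Factor b]] + [Factor b]]] / [Term [Term [Factor b]] + [Factor b]]]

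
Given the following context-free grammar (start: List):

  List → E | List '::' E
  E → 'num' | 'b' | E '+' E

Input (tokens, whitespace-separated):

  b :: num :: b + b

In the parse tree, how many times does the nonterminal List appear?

[List [List [List [E b]] :: [E num]] :: [E [E b] + [E b]]]

3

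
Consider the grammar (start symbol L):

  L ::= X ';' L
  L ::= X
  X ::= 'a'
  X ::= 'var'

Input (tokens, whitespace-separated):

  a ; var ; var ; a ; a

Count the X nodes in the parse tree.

5

[L [X a] ; [L [X var] ; [L [X var] ; [L [X a] ; [L [X a]]]]]]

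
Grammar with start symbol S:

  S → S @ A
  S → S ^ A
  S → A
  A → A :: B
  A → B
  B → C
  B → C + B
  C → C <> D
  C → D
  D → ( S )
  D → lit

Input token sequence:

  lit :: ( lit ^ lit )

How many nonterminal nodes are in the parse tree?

[S [A [A [B [C [D lit]]]] :: [B [C [D ( [S [S [A [B [C [D lit]]]]] ^ [A [B [C [D lit]]]]] )]]]]]

19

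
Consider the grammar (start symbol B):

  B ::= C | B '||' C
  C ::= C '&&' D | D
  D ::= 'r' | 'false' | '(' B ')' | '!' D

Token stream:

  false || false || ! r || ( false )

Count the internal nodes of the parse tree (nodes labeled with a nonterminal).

16

[B [B [B [B [C [D false]]] || [C [D false]]] || [C [D ! [D r]]]] || [C [D ( [B [C [D false]]] )]]]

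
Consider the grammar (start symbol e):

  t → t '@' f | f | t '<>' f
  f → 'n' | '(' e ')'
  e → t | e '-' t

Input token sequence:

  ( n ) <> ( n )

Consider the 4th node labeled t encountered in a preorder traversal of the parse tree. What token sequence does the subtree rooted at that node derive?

[e [t [t [f ( [e [t [f n]]] )]] <> [f ( [e [t [f n]]] )]]]

n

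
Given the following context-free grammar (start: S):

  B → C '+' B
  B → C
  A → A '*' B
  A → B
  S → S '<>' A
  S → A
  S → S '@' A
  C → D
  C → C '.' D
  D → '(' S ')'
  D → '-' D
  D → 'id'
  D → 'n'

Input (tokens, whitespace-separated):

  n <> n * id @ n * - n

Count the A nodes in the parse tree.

[S [S [S [A [B [C [D n]]]]] <> [A [A [B [C [D n]]]] * [B [C [D id]]]]] @ [A [A [B [C [D n]]]] * [B [C [D - [D n]]]]]]

5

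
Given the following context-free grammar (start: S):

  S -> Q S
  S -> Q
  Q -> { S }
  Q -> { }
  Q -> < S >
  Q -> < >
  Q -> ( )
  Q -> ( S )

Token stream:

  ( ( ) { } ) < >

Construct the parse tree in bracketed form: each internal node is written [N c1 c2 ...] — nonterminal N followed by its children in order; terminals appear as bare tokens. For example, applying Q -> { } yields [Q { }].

S
Q S
( S ) S
( Q S ) S
( ( ) S ) S
( ( ) Q ) S
( ( ) { } ) S
( ( ) { } ) Q
( ( ) { } ) < >

[S [Q ( [S [Q ( )] [S [Q { }]]] )] [S [Q < >]]]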